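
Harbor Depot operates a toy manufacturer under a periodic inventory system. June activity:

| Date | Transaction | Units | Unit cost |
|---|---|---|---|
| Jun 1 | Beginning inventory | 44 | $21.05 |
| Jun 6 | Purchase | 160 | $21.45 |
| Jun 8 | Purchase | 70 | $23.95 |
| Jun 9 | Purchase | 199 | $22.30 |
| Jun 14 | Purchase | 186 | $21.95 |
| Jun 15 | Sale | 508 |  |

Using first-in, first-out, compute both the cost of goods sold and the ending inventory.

Jun 15, 508 sold [FIFO — oldest first]: 44 @ $21.05 + 160 @ $21.45 + 70 @ $23.95 + 199 @ $22.30 + 35 @ $21.95 = $11,240.65
Ending inventory: 151 @ $21.95 = $3,314.45

COGS = $11,240.65; ending inventory = $3,314.45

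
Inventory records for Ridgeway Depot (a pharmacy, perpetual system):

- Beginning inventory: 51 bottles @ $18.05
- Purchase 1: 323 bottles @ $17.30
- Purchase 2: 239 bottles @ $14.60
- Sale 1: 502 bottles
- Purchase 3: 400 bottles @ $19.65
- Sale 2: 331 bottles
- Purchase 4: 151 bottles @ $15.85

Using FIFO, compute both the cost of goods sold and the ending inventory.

Sale 1 (502) [FIFO — oldest first]: 51 @ $18.05 + 323 @ $17.30 + 128 @ $14.60 = $8,377.25
Sale 2 (331) [FIFO — oldest first]: 111 @ $14.60 + 220 @ $19.65 = $5,943.60
Total COGS = $8,377.25 + $5,943.60 = $14,320.85
Ending inventory: 180 @ $19.65 + 151 @ $15.85 = $5,930.35
Check: goods available $20,251.20 = COGS $14,320.85 + ending $5,930.35

COGS = $14,320.85; ending inventory = $5,930.35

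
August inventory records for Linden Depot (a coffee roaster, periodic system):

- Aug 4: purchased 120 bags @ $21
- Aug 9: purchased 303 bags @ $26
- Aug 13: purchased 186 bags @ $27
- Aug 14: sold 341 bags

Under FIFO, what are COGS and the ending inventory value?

Aug 14, 341 sold [FIFO — oldest first]: 120 @ $21 + 221 @ $26 = $8,266
Ending inventory: 82 @ $26 + 186 @ $27 = $7,154

COGS = $8,266; ending inventory = $7,154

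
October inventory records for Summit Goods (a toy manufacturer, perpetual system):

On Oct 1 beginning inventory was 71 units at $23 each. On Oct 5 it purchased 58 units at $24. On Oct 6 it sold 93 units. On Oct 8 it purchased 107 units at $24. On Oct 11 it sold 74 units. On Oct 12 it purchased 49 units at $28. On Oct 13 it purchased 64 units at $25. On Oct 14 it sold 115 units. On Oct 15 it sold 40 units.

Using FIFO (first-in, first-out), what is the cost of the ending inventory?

Oct 6, 93 sold [FIFO — oldest first]: 71 @ $23 + 22 @ $24 = $2,161
Oct 11, 74 sold [FIFO — oldest first]: 36 @ $24 + 38 @ $24 = $1,776
Oct 14, 115 sold [FIFO — oldest first]: 69 @ $24 + 46 @ $28 = $2,944
Oct 15, 40 sold [FIFO — oldest first]: 3 @ $28 + 37 @ $25 = $1,009
Total COGS = $2,161 + $1,776 + $2,944 + $1,009 = $7,890
Ending inventory: 27 @ $25 = $675
Check: goods available $8,565 = COGS $7,890 + ending $675

Ending inventory = $675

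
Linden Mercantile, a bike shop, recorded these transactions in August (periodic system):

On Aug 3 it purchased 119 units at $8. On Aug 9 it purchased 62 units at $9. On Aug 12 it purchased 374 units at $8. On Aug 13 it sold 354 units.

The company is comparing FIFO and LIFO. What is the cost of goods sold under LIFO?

COGS = $2,832

FIFO COGS: 119 @ $8 + 62 @ $9 + 173 @ $8 = $2,894
LIFO COGS: 354 @ $8 = $2,832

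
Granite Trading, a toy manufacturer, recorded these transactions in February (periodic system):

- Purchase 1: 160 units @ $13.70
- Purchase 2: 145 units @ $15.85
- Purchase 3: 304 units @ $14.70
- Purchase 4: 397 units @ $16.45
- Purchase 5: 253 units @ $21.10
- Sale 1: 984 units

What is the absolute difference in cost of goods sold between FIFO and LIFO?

$1,685.45

FIFO COGS: 160 @ $13.70 + 145 @ $15.85 + 304 @ $14.70 + 375 @ $16.45 = $15,127.80
LIFO COGS: 253 @ $21.10 + 397 @ $16.45 + 304 @ $14.70 + 30 @ $15.85 = $16,813.25
Difference = |$15,127.80 − $16,813.25| = $1,685.45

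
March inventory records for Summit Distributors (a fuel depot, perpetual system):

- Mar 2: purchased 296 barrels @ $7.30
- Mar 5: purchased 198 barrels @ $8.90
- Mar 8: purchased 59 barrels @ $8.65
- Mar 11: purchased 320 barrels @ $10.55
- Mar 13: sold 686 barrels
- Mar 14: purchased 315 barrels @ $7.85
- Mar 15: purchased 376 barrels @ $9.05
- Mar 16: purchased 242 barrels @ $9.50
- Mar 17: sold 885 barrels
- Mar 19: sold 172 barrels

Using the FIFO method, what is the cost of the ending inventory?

Ending inventory = $598.50

Mar 13, 686 sold [FIFO — oldest first]: 296 @ $7.30 + 198 @ $8.90 + 59 @ $8.65 + 133 @ $10.55 = $5,836.50
Mar 17, 885 sold [FIFO — oldest first]: 187 @ $10.55 + 315 @ $7.85 + 376 @ $9.05 + 7 @ $9.50 = $7,914.90
Mar 19, 172 sold [FIFO — oldest first]: 172 @ $9.50 = $1,634.00
Total COGS = $5,836.50 + $7,914.90 + $1,634.00 = $15,385.40
Ending inventory: 63 @ $9.50 = $598.50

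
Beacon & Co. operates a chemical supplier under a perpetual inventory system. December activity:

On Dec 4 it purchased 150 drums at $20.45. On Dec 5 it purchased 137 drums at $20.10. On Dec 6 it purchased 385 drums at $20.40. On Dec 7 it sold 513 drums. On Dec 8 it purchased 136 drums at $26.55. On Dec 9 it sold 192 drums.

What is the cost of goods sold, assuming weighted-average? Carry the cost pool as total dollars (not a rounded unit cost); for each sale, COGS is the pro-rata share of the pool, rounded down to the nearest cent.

COGS = $14,895.54

After Dec 4: 150 on hand, pool $3,067.50 (≈ $20.4500 each)
After Dec 5: 287 on hand, pool $5,821.20 (≈ $20.2829 each)
After Dec 6: 672 on hand, pool $13,675.20 (≈ $20.3500 each)
Dec 7, sell 513: 513/672 × $13,675.20 → $10,439.55
After Dec 8: 295 on hand, pool $6,846.45 (≈ $23.2083 each)
Dec 9, sell 192: 192/295 × $6,846.45 → $4,455.99
Total COGS = $10,439.55 + $4,455.99 = $14,895.54
Ending inventory (cost pool remaining) = $2,390.46
Check: goods available $17,286.00 = COGS $14,895.54 + ending $2,390.46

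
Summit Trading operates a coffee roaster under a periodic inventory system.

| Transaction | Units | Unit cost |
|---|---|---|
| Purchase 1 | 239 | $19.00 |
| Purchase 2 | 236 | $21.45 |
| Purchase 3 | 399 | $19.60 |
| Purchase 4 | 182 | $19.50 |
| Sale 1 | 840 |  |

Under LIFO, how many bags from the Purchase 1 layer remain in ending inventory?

Sale 1 (840) [LIFO — newest first]: 182 @ $19.50 + 399 @ $19.60 + 236 @ $21.45 + 23 @ $19.00 = $16,868.60
Ending inventory: 216 @ $19.00 = $4,104.00
Check: goods available $20,972.60 = COGS $16,868.60 + ending $4,104.00

216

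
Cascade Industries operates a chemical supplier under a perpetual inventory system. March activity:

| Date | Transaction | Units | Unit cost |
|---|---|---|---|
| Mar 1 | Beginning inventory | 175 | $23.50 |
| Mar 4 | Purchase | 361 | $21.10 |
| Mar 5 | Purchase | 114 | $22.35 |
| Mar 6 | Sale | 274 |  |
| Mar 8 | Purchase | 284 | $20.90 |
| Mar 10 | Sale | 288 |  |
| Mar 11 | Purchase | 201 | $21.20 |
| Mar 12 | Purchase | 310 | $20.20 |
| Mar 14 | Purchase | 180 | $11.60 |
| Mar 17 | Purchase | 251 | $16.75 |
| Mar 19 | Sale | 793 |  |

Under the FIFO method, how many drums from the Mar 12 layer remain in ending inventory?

90

Mar 6, 274 sold [FIFO — oldest first]: 175 @ $23.50 + 99 @ $21.10 = $6,201.40
Mar 10, 288 sold [FIFO — oldest first]: 262 @ $21.10 + 26 @ $22.35 = $6,109.30
Mar 19, 793 sold [FIFO — oldest first]: 88 @ $22.35 + 284 @ $20.90 + 201 @ $21.20 + 220 @ $20.20 = $16,607.60
Total COGS = $6,201.40 + $6,109.30 + $16,607.60 = $28,918.30
Ending inventory: 90 @ $20.20 + 180 @ $11.60 + 251 @ $16.75 = $8,110.25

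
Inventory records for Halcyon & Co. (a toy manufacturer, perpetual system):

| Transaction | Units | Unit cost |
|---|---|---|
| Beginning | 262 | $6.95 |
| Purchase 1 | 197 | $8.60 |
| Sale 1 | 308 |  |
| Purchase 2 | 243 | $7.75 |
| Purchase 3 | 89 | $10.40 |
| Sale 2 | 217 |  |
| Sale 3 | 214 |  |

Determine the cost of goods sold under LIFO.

Sale 1 (308) [LIFO — newest first]: 197 @ $8.60 + 111 @ $6.95 = $2,465.65
Sale 2 (217) [LIFO — newest first]: 89 @ $10.40 + 128 @ $7.75 = $1,917.60
Sale 3 (214) [LIFO — newest first]: 115 @ $7.75 + 99 @ $6.95 = $1,579.30
Total COGS = $2,465.65 + $1,917.60 + $1,579.30 = $5,962.55
Ending inventory: 52 @ $6.95 = $361.40

COGS = $5,962.55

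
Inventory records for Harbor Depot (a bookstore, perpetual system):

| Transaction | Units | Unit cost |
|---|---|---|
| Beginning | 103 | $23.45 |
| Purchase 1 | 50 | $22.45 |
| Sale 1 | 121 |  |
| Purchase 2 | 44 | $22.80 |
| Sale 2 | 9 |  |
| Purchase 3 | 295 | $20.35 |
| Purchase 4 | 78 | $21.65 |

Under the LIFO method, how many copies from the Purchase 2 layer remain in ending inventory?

35

Sale 1 (121) [LIFO — newest first]: 50 @ $22.45 + 71 @ $23.45 = $2,787.45
Sale 2 (9) [LIFO — newest first]: 9 @ $22.80 = $205.20
Total COGS = $2,787.45 + $205.20 = $2,992.65
Ending inventory: 32 @ $23.45 + 35 @ $22.80 + 295 @ $20.35 + 78 @ $21.65 = $9,240.35
Check: goods available $12,233.00 = COGS $2,992.65 + ending $9,240.35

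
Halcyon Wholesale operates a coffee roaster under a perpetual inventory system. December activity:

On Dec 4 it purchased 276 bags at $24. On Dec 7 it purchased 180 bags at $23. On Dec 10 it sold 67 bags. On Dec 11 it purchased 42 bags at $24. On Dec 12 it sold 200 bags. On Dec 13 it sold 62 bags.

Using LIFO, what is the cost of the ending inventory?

Ending inventory = $4,056

Dec 10, 67 sold [LIFO — newest first]: 67 @ $23 = $1,541
Dec 12, 200 sold [LIFO — newest first]: 42 @ $24 + 113 @ $23 + 45 @ $24 = $4,687
Dec 13, 62 sold [LIFO — newest first]: 62 @ $24 = $1,488
Total COGS = $1,541 + $4,687 + $1,488 = $7,716
Ending inventory: 169 @ $24 = $4,056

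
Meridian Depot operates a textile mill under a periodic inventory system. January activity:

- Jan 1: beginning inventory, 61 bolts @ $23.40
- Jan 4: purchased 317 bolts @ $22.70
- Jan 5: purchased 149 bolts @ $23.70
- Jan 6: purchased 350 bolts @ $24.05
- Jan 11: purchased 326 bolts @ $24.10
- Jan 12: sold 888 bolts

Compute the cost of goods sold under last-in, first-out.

COGS = $21,235.50

Jan 12, 888 sold [LIFO — newest first]: 326 @ $24.10 + 350 @ $24.05 + 149 @ $23.70 + 63 @ $22.70 = $21,235.50
Ending inventory: 61 @ $23.40 + 254 @ $22.70 = $7,193.20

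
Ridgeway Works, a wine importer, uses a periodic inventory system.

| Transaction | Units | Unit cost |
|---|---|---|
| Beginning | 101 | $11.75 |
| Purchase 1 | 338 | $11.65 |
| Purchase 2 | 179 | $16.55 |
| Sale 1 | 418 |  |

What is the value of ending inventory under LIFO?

Sale 1 (418) [LIFO — newest first]: 179 @ $16.55 + 239 @ $11.65 = $5,746.80
Ending inventory: 101 @ $11.75 + 99 @ $11.65 = $2,340.10
Check: goods available $8,086.90 = COGS $5,746.80 + ending $2,340.10

Ending inventory = $2,340.10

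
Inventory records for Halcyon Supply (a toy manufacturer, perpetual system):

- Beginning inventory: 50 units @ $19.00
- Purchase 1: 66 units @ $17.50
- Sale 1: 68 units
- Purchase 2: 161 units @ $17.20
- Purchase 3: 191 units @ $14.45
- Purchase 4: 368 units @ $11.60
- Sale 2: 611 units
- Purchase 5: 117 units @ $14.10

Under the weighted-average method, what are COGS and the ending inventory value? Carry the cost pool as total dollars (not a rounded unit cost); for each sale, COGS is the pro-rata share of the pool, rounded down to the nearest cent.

After Beginning: 50 on hand, pool $950.00 (≈ $19.0000 each)
After Purchase 1: 116 on hand, pool $2,105.00 (≈ $18.1466 each)
Sale 1, sell 68: 68/116 × $2,105.00 → $1,233.96
After Purchase 2: 209 on hand, pool $3,640.24 (≈ $17.4174 each)
After Purchase 3: 400 on hand, pool $6,400.19 (≈ $16.0005 each)
After Purchase 4: 768 on hand, pool $10,668.99 (≈ $13.8919 each)
Sale 2, sell 611: 611/768 × $10,668.99 → $8,487.95
After Purchase 5: 274 on hand, pool $3,830.74 (≈ $13.9808 each)
Total COGS = $1,233.96 + $8,487.95 = $9,721.91
Ending inventory (cost pool remaining) = $3,830.74

COGS = $9,721.91; ending inventory = $3,830.74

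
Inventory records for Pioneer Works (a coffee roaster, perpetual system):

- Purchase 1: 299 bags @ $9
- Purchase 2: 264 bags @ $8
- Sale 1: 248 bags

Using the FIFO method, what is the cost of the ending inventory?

Ending inventory = $2,571

Sale 1 (248) [FIFO — oldest first]: 248 @ $9 = $2,232
Ending inventory: 51 @ $9 + 264 @ $8 = $2,571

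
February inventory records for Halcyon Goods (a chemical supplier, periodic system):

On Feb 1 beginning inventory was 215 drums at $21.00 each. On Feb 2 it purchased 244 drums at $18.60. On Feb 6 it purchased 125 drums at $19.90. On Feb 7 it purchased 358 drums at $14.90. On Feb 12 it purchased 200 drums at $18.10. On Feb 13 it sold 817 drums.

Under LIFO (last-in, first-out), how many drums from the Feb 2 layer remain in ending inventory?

110

Feb 13, 817 sold [LIFO — newest first]: 200 @ $18.10 + 358 @ $14.90 + 125 @ $19.90 + 134 @ $18.60 = $13,934.10
Ending inventory: 215 @ $21.00 + 110 @ $18.60 = $6,561.00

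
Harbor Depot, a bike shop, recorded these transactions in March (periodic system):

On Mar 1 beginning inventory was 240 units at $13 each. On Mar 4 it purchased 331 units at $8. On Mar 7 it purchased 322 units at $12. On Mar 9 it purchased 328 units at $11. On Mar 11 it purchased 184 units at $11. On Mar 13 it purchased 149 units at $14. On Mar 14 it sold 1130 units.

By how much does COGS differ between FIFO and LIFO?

$519

FIFO COGS: 240 @ $13 + 331 @ $8 + 322 @ $12 + 237 @ $11 = $12,239
LIFO COGS: 149 @ $14 + 184 @ $11 + 328 @ $11 + 322 @ $12 + 147 @ $8 = $12,758
Difference = |$12,239 − $12,758| = $519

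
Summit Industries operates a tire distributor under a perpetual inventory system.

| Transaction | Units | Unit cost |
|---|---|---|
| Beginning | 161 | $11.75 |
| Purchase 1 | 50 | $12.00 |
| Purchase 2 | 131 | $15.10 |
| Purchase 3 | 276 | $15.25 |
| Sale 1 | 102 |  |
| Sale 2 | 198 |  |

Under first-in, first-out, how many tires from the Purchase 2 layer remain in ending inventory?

42

Sale 1 (102) [FIFO — oldest first]: 102 @ $11.75 = $1,198.50
Sale 2 (198) [FIFO — oldest first]: 59 @ $11.75 + 50 @ $12.00 + 89 @ $15.10 = $2,637.15
Total COGS = $1,198.50 + $2,637.15 = $3,835.65
Ending inventory: 42 @ $15.10 + 276 @ $15.25 = $4,843.20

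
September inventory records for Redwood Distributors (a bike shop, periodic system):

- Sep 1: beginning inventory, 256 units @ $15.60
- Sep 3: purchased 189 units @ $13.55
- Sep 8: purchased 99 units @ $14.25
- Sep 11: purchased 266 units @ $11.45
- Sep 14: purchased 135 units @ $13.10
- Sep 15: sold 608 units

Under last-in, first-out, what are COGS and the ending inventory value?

Sep 15, 608 sold [LIFO — newest first]: 135 @ $13.10 + 266 @ $11.45 + 99 @ $14.25 + 108 @ $13.55 = $7,688.35
Ending inventory: 256 @ $15.60 + 81 @ $13.55 = $5,091.15

COGS = $7,688.35; ending inventory = $5,091.15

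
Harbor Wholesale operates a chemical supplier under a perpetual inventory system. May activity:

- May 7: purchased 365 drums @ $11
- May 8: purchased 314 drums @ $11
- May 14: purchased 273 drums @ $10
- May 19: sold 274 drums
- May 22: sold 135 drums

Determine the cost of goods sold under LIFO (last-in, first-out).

COGS = $4,226

May 19, 274 sold [LIFO — newest first]: 273 @ $10 + 1 @ $11 = $2,741
May 22, 135 sold [LIFO — newest first]: 135 @ $11 = $1,485
Total COGS = $2,741 + $1,485 = $4,226
Ending inventory: 365 @ $11 + 178 @ $11 = $5,973
Check: goods available $10,199 = COGS $4,226 + ending $5,973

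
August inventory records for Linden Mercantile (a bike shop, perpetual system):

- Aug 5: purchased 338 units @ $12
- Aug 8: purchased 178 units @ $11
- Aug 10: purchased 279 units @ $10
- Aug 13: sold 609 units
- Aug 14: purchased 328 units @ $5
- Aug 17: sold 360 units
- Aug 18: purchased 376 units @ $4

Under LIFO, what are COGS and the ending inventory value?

Aug 13, 609 sold [LIFO — newest first]: 279 @ $10 + 178 @ $11 + 152 @ $12 = $6,572
Aug 17, 360 sold [LIFO — newest first]: 328 @ $5 + 32 @ $12 = $2,024
Total COGS = $6,572 + $2,024 = $8,596
Ending inventory: 154 @ $12 + 376 @ $4 = $3,352

COGS = $8,596; ending inventory = $3,352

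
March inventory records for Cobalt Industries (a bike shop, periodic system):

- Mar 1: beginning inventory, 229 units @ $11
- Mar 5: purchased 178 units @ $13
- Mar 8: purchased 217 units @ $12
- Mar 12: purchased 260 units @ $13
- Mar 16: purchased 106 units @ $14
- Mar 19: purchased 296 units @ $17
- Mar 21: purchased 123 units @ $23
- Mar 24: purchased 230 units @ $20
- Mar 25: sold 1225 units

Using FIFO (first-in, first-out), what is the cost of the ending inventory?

Ending inventory = $8,466

Mar 25, 1225 sold [FIFO — oldest first]: 229 @ $11 + 178 @ $13 + 217 @ $12 + 260 @ $13 + 106 @ $14 + 235 @ $17 = $16,296
Ending inventory: 61 @ $17 + 123 @ $23 + 230 @ $20 = $8,466
Check: goods available $24,762 = COGS $16,296 + ending $8,466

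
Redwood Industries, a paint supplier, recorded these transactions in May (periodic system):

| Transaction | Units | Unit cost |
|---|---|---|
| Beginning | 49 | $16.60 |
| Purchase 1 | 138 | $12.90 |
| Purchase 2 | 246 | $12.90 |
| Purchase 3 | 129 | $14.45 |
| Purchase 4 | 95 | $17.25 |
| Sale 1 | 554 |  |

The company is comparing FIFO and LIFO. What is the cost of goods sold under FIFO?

COGS = $7,515.45

FIFO COGS: 49 @ $16.60 + 138 @ $12.90 + 246 @ $12.90 + 121 @ $14.45 = $7,515.45
LIFO COGS: 95 @ $17.25 + 129 @ $14.45 + 246 @ $12.90 + 84 @ $12.90 = $7,759.80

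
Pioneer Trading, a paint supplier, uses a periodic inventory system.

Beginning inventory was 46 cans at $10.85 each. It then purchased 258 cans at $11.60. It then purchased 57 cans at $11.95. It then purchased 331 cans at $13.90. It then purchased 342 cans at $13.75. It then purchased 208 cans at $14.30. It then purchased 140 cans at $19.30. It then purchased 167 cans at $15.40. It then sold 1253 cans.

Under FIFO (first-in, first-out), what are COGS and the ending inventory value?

Sale 1 (1253) [FIFO — oldest first]: 46 @ $10.85 + 258 @ $11.60 + 57 @ $11.95 + 331 @ $13.90 + 342 @ $13.75 + 208 @ $14.30 + 11 @ $19.30 = $16,663.15
Ending inventory: 129 @ $19.30 + 167 @ $15.40 = $5,061.50

COGS = $16,663.15; ending inventory = $5,061.50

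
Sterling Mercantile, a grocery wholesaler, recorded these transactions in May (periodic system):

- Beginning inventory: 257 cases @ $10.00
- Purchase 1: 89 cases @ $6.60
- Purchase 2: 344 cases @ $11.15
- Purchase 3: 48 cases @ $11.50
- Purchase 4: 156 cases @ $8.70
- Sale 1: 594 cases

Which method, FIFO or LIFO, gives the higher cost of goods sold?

FIFO COGS: 257 @ $10.00 + 89 @ $6.60 + 248 @ $11.15 = $5,922.60
LIFO COGS: 156 @ $8.70 + 48 @ $11.50 + 344 @ $11.15 + 46 @ $6.60 = $6,048.40

LIFO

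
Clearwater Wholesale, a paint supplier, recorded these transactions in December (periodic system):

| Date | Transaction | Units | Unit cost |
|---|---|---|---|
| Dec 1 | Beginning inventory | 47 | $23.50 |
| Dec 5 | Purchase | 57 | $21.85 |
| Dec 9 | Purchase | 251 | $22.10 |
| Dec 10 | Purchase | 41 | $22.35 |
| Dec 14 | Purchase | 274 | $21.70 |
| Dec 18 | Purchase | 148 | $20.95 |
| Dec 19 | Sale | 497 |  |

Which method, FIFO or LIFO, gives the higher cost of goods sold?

FIFO COGS: 47 @ $23.50 + 57 @ $21.85 + 251 @ $22.10 + 41 @ $22.35 + 101 @ $21.70 = $11,005.10
LIFO COGS: 148 @ $20.95 + 274 @ $21.70 + 41 @ $22.35 + 34 @ $22.10 = $10,714.15

FIFO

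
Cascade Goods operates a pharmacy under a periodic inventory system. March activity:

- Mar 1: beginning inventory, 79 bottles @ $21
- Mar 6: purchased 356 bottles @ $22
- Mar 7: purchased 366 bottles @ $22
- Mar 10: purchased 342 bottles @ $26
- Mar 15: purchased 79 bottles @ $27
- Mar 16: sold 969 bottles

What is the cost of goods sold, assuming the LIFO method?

COGS = $23,081

Mar 16, 969 sold [LIFO — newest first]: 79 @ $27 + 342 @ $26 + 366 @ $22 + 182 @ $22 = $23,081
Ending inventory: 79 @ $21 + 174 @ $22 = $5,487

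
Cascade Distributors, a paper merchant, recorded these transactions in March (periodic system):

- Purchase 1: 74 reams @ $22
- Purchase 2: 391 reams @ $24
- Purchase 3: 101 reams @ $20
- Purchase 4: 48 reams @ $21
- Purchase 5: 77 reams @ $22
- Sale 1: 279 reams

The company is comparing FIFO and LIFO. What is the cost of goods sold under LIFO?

FIFO COGS: 74 @ $22 + 205 @ $24 = $6,548
LIFO COGS: 77 @ $22 + 48 @ $21 + 101 @ $20 + 53 @ $24 = $5,994

COGS = $5,994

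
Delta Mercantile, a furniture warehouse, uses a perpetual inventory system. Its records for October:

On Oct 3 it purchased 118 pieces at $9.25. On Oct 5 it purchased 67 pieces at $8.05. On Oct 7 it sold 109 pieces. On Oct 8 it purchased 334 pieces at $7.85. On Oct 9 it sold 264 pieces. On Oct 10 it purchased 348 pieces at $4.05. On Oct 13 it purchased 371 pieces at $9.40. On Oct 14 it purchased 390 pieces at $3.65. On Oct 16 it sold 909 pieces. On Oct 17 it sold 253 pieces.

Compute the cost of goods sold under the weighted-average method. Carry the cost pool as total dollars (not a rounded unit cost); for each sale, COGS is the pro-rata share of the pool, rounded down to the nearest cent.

COGS = $10,017.82

After Oct 3: 118 on hand, pool $1,091.50 (≈ $9.2500 each)
After Oct 5: 185 on hand, pool $1,630.85 (≈ $8.8154 each)
Oct 7, sell 109: 109/185 × $1,630.85 → $960.87
After Oct 8: 410 on hand, pool $3,291.88 (≈ $8.0290 each)
Oct 9, sell 264: 264/410 × $3,291.88 → $2,119.64
After Oct 10: 494 on hand, pool $2,581.64 (≈ $5.2260 each)
After Oct 13: 865 on hand, pool $6,069.04 (≈ $7.0162 each)
After Oct 14: 1255 on hand, pool $7,492.54 (≈ $5.9702 each)
Oct 16, sell 909: 909/1255 × $7,492.54 → $5,426.86
Oct 17, sell 253: 253/346 × $2,065.68 → $1,510.45
Total COGS = $960.87 + $2,119.64 + $5,426.86 + $1,510.45 = $10,017.82
Ending inventory (cost pool remaining) = $555.23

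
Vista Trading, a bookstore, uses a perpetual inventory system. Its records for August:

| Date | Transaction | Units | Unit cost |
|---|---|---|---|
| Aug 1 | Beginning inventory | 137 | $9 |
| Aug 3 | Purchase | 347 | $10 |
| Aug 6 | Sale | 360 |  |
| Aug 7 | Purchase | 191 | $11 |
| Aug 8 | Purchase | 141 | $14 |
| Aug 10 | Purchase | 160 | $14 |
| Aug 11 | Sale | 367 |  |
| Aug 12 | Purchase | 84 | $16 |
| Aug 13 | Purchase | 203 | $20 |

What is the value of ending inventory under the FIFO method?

Aug 6, 360 sold [FIFO — oldest first]: 137 @ $9 + 223 @ $10 = $3,463
Aug 11, 367 sold [FIFO — oldest first]: 124 @ $10 + 191 @ $11 + 52 @ $14 = $4,069
Total COGS = $3,463 + $4,069 = $7,532
Ending inventory: 89 @ $14 + 160 @ $14 + 84 @ $16 + 203 @ $20 = $8,890
Check: goods available $16,422 = COGS $7,532 + ending $8,890

Ending inventory = $8,890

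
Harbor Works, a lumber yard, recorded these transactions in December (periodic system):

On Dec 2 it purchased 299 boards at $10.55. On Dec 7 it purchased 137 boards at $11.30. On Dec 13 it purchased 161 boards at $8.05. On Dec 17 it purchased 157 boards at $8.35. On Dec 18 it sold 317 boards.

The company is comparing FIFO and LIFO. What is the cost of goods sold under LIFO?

COGS = $2,598.95

FIFO COGS: 299 @ $10.55 + 18 @ $11.30 = $3,357.85
LIFO COGS: 157 @ $8.35 + 160 @ $8.05 = $2,598.95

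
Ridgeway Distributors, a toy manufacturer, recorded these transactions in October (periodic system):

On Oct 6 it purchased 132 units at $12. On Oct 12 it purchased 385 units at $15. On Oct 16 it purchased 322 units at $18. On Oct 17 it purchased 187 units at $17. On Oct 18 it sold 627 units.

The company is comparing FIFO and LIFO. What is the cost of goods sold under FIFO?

COGS = $9,339

FIFO COGS: 132 @ $12 + 385 @ $15 + 110 @ $18 = $9,339
LIFO COGS: 187 @ $17 + 322 @ $18 + 118 @ $15 = $10,745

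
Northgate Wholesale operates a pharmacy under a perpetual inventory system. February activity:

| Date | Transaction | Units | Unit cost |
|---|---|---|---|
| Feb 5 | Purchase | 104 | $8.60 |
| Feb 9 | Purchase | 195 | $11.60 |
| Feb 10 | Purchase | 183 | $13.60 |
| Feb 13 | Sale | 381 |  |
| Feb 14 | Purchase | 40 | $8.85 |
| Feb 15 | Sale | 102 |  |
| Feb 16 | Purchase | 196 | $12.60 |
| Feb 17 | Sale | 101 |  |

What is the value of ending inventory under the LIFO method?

Ending inventory = $1,532.40

Feb 13, 381 sold [LIFO — newest first]: 183 @ $13.60 + 195 @ $11.60 + 3 @ $8.60 = $4,776.60
Feb 15, 102 sold [LIFO — newest first]: 40 @ $8.85 + 62 @ $8.60 = $887.20
Feb 17, 101 sold [LIFO — newest first]: 101 @ $12.60 = $1,272.60
Total COGS = $4,776.60 + $887.20 + $1,272.60 = $6,936.40
Ending inventory: 39 @ $8.60 + 95 @ $12.60 = $1,532.40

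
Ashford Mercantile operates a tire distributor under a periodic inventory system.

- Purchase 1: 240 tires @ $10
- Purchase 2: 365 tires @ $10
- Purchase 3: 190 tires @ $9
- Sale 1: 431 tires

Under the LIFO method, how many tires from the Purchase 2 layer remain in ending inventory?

Sale 1 (431) [LIFO — newest first]: 190 @ $9 + 241 @ $10 = $4,120
Ending inventory: 240 @ $10 + 124 @ $10 = $3,640

124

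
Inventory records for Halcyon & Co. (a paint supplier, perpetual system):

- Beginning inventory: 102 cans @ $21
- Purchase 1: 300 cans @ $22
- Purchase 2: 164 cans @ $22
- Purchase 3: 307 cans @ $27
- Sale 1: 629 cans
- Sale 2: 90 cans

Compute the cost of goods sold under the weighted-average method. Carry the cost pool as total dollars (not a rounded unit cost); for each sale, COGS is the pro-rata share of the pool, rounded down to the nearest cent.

COGS = $16,998.21

After Beginning: 102 on hand, pool $2,142.00 (≈ $21.0000 each)
After Purchase 1: 402 on hand, pool $8,742.00 (≈ $21.7463 each)
After Purchase 2: 566 on hand, pool $12,350.00 (≈ $21.8198 each)
After Purchase 3: 873 on hand, pool $20,639.00 (≈ $23.6415 each)
Sale 1, sell 629: 629/873 × $20,639.00 → $14,870.48
Sale 2, sell 90: 90/244 × $5,768.52 → $2,127.73
Total COGS = $14,870.48 + $2,127.73 = $16,998.21
Ending inventory (cost pool remaining) = $3,640.79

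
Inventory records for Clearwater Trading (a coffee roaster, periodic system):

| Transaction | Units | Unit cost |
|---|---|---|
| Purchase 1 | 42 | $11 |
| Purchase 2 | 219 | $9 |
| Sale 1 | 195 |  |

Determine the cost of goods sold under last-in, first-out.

COGS = $1,755

Sale 1 (195) [LIFO — newest first]: 195 @ $9 = $1,755
Ending inventory: 42 @ $11 + 24 @ $9 = $678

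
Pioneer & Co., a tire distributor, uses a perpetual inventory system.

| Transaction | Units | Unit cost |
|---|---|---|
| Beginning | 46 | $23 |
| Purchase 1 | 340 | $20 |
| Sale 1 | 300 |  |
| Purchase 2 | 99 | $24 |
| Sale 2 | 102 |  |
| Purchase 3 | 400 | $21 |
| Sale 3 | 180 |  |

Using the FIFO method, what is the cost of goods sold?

COGS = $12,271

Sale 1 (300) [FIFO — oldest first]: 46 @ $23 + 254 @ $20 = $6,138
Sale 2 (102) [FIFO — oldest first]: 86 @ $20 + 16 @ $24 = $2,104
Sale 3 (180) [FIFO — oldest first]: 83 @ $24 + 97 @ $21 = $4,029
Total COGS = $6,138 + $2,104 + $4,029 = $12,271
Ending inventory: 303 @ $21 = $6,363
Check: goods available $18,634 = COGS $12,271 + ending $6,363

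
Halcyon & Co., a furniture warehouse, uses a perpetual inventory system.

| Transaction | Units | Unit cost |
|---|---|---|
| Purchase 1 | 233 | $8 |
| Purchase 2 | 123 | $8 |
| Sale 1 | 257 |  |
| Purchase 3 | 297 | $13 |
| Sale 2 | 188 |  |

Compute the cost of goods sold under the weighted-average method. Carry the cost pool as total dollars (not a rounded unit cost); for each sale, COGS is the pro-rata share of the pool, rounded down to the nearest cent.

COGS = $4,265.00

After Purchase 1: 233 on hand, pool $1,864.00 (≈ $8.0000 each)
After Purchase 2: 356 on hand, pool $2,848.00 (≈ $8.0000 each)
Sale 1, sell 257: 257/356 × $2,848.00 → $2,056.00
After Purchase 3: 396 on hand, pool $4,653.00 (≈ $11.7500 each)
Sale 2, sell 188: 188/396 × $4,653.00 → $2,209.00
Total COGS = $2,056.00 + $2,209.00 = $4,265.00
Ending inventory (cost pool remaining) = $2,444.00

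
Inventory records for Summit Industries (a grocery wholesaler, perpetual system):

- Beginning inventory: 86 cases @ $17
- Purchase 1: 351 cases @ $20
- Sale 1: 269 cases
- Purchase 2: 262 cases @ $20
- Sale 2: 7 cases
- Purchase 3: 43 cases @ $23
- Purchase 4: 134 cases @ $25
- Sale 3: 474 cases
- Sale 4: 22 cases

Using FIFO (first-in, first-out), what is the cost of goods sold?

COGS = $15,461

Sale 1 (269) [FIFO — oldest first]: 86 @ $17 + 183 @ $20 = $5,122
Sale 2 (7) [FIFO — oldest first]: 7 @ $20 = $140
Sale 3 (474) [FIFO — oldest first]: 161 @ $20 + 262 @ $20 + 43 @ $23 + 8 @ $25 = $9,649
Sale 4 (22) [FIFO — oldest first]: 22 @ $25 = $550
Total COGS = $5,122 + $140 + $9,649 + $550 = $15,461
Ending inventory: 104 @ $25 = $2,600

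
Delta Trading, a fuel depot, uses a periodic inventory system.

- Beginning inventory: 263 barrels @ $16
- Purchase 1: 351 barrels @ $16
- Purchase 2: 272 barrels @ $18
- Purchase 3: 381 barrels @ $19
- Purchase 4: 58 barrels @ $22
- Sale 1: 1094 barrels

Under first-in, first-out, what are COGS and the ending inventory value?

COGS = $18,672; ending inventory = $4,563

Sale 1 (1094) [FIFO — oldest first]: 263 @ $16 + 351 @ $16 + 272 @ $18 + 208 @ $19 = $18,672
Ending inventory: 173 @ $19 + 58 @ $22 = $4,563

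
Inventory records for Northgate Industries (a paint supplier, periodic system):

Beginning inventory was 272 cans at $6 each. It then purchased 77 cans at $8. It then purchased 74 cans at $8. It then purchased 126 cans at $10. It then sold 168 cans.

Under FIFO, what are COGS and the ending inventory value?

Sale 1 (168) [FIFO — oldest first]: 168 @ $6 = $1,008
Ending inventory: 104 @ $6 + 77 @ $8 + 74 @ $8 + 126 @ $10 = $3,092

COGS = $1,008; ending inventory = $3,092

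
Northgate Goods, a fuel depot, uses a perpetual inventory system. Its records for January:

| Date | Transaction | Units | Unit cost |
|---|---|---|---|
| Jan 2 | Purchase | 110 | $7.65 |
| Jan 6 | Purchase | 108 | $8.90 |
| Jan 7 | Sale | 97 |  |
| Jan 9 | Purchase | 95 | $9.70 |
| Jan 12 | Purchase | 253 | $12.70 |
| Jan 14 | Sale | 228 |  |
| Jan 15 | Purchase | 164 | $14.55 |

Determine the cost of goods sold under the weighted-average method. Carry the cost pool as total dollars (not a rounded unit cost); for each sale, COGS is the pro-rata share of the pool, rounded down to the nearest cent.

COGS = $3,298.53

After Jan 2: 110 on hand, pool $841.50 (≈ $7.6500 each)
After Jan 6: 218 on hand, pool $1,802.70 (≈ $8.2693 each)
Jan 7, sell 97: 97/218 × $1,802.70 → $802.11
After Jan 9: 216 on hand, pool $1,922.09 (≈ $8.8986 each)
After Jan 12: 469 on hand, pool $5,135.19 (≈ $10.9492 each)
Jan 14, sell 228: 228/469 × $5,135.19 → $2,496.42
After Jan 15: 405 on hand, pool $5,024.97 (≈ $12.4073 each)
Total COGS = $802.11 + $2,496.42 = $3,298.53
Ending inventory (cost pool remaining) = $5,024.97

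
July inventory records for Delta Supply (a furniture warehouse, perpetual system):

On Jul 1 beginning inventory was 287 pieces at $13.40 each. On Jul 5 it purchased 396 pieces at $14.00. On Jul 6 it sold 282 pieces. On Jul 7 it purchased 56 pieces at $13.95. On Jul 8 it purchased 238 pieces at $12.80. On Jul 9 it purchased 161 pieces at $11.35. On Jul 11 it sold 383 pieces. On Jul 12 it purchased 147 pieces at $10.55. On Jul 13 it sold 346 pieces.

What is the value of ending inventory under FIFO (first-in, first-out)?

Jul 6, 282 sold [FIFO — oldest first]: 282 @ $13.40 = $3,778.80
Jul 11, 383 sold [FIFO — oldest first]: 5 @ $13.40 + 378 @ $14.00 = $5,359.00
Jul 13, 346 sold [FIFO — oldest first]: 18 @ $14.00 + 56 @ $13.95 + 238 @ $12.80 + 34 @ $11.35 = $4,465.50
Total COGS = $3,778.80 + $5,359.00 + $4,465.50 = $13,603.30
Ending inventory: 127 @ $11.35 + 147 @ $10.55 = $2,992.30
Check: goods available $16,595.60 = COGS $13,603.30 + ending $2,992.30

Ending inventory = $2,992.30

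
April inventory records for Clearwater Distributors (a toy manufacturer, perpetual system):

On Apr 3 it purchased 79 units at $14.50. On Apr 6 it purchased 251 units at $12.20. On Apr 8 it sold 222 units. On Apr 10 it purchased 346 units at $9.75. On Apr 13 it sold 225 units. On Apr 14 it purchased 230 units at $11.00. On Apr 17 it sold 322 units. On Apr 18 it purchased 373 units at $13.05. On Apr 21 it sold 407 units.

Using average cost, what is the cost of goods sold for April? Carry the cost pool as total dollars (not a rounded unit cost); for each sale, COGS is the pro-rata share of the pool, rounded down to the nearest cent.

COGS = $13,698.82

After Apr 3: 79 on hand, pool $1,145.50 (≈ $14.5000 each)
After Apr 6: 330 on hand, pool $4,207.70 (≈ $12.7506 each)
Apr 8, sell 222: 222/330 × $4,207.70 → $2,830.63
After Apr 10: 454 on hand, pool $4,750.57 (≈ $10.4638 each)
Apr 13, sell 225: 225/454 × $4,750.57 → $2,354.35
After Apr 14: 459 on hand, pool $4,926.22 (≈ $10.7325 each)
Apr 17, sell 322: 322/459 × $4,926.22 → $3,455.86
After Apr 18: 510 on hand, pool $6,338.01 (≈ $12.4275 each)
Apr 21, sell 407: 407/510 × $6,338.01 → $5,057.98
Total COGS = $2,830.63 + $2,354.35 + $3,455.86 + $5,057.98 = $13,698.82
Ending inventory (cost pool remaining) = $1,280.03
Check: goods available $14,978.85 = COGS $13,698.82 + ending $1,280.03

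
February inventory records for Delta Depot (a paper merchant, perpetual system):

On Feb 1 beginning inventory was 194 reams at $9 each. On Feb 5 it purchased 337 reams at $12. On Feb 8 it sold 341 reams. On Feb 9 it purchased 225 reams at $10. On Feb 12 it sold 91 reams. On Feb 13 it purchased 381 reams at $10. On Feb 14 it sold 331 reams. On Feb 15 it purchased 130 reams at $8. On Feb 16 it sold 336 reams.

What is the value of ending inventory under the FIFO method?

Feb 8, 341 sold [FIFO — oldest first]: 194 @ $9 + 147 @ $12 = $3,510
Feb 12, 91 sold [FIFO — oldest first]: 91 @ $12 = $1,092
Feb 14, 331 sold [FIFO — oldest first]: 99 @ $12 + 225 @ $10 + 7 @ $10 = $3,508
Feb 16, 336 sold [FIFO — oldest first]: 336 @ $10 = $3,360
Total COGS = $3,510 + $1,092 + $3,508 + $3,360 = $11,470
Ending inventory: 38 @ $10 + 130 @ $8 = $1,420

Ending inventory = $1,420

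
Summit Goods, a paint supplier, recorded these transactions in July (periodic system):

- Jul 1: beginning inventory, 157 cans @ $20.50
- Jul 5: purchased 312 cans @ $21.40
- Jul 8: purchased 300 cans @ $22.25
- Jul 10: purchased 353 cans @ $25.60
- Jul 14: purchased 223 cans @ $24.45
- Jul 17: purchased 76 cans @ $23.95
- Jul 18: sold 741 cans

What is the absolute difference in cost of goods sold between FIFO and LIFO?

FIFO COGS: 157 @ $20.50 + 312 @ $21.40 + 272 @ $22.25 = $15,947.30
LIFO COGS: 76 @ $23.95 + 223 @ $24.45 + 353 @ $25.60 + 89 @ $22.25 = $18,289.60
Difference = |$15,947.30 − $18,289.60| = $2,342.30

$2,342.30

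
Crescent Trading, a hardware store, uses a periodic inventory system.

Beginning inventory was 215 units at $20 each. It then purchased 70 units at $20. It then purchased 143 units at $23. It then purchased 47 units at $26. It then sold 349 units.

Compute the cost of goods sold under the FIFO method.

COGS = $7,172

Sale 1 (349) [FIFO — oldest first]: 215 @ $20 + 70 @ $20 + 64 @ $23 = $7,172
Ending inventory: 79 @ $23 + 47 @ $26 = $3,039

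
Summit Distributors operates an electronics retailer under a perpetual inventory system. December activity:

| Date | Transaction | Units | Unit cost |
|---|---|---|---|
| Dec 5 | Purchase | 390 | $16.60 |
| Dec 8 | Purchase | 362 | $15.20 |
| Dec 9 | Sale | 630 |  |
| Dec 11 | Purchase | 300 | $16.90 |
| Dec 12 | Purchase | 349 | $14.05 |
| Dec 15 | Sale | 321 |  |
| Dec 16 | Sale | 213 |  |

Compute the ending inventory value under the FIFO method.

Dec 9, 630 sold [FIFO — oldest first]: 390 @ $16.60 + 240 @ $15.20 = $10,122.00
Dec 15, 321 sold [FIFO — oldest first]: 122 @ $15.20 + 199 @ $16.90 = $5,217.50
Dec 16, 213 sold [FIFO — oldest first]: 101 @ $16.90 + 112 @ $14.05 = $3,280.50
Total COGS = $10,122.00 + $5,217.50 + $3,280.50 = $18,620.00
Ending inventory: 237 @ $14.05 = $3,329.85

Ending inventory = $3,329.85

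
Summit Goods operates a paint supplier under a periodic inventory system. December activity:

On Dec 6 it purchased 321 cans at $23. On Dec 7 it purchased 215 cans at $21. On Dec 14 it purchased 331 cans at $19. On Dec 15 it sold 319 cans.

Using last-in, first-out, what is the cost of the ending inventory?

Dec 15, 319 sold [LIFO — newest first]: 319 @ $19 = $6,061
Ending inventory: 321 @ $23 + 215 @ $21 + 12 @ $19 = $12,126
Check: goods available $18,187 = COGS $6,061 + ending $12,126

Ending inventory = $12,126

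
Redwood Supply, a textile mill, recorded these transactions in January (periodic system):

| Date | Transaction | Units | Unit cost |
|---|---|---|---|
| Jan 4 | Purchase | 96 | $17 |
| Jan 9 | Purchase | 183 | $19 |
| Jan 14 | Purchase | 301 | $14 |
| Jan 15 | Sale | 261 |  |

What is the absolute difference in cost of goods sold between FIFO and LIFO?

$1,113

FIFO COGS: 96 @ $17 + 165 @ $19 = $4,767
LIFO COGS: 261 @ $14 = $3,654
Difference = |$4,767 − $3,654| = $1,113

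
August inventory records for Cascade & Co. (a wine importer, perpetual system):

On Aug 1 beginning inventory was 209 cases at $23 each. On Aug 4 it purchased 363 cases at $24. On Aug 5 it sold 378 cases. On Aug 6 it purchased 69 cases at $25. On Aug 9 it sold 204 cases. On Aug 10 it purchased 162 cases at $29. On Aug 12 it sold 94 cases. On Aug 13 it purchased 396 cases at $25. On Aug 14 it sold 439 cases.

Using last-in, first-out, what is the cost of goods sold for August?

COGS = $27,760

Aug 5, 378 sold [LIFO — newest first]: 363 @ $24 + 15 @ $23 = $9,057
Aug 9, 204 sold [LIFO — newest first]: 69 @ $25 + 135 @ $23 = $4,830
Aug 12, 94 sold [LIFO — newest first]: 94 @ $29 = $2,726
Aug 14, 439 sold [LIFO — newest first]: 396 @ $25 + 43 @ $29 = $11,147
Total COGS = $9,057 + $4,830 + $2,726 + $11,147 = $27,760
Ending inventory: 59 @ $23 + 25 @ $29 = $2,082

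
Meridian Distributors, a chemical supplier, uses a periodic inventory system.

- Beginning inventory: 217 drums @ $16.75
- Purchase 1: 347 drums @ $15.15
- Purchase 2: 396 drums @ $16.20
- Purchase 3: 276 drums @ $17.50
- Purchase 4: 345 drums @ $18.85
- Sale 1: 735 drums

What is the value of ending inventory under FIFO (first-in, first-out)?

Sale 1 (735) [FIFO — oldest first]: 217 @ $16.75 + 347 @ $15.15 + 171 @ $16.20 = $11,662.00
Ending inventory: 225 @ $16.20 + 276 @ $17.50 + 345 @ $18.85 = $14,978.25
Check: goods available $26,640.25 = COGS $11,662.00 + ending $14,978.25

Ending inventory = $14,978.25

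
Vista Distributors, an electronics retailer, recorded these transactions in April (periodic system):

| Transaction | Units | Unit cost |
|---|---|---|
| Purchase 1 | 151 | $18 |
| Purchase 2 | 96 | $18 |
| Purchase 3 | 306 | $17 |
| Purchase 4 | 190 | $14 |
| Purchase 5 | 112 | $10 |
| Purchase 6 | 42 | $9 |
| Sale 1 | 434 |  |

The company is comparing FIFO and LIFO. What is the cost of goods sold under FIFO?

COGS = $7,625

FIFO COGS: 151 @ $18 + 96 @ $18 + 187 @ $17 = $7,625
LIFO COGS: 42 @ $9 + 112 @ $10 + 190 @ $14 + 90 @ $17 = $5,688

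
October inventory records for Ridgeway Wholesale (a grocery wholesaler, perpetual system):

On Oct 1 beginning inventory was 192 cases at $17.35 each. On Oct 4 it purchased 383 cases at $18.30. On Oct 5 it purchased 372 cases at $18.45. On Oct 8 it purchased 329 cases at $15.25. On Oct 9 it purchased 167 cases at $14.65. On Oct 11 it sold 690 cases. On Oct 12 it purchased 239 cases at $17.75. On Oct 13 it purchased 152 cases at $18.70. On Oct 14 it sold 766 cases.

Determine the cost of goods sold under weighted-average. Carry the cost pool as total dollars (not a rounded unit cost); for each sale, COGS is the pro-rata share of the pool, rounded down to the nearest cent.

After Oct 1: 192 on hand, pool $3,331.20 (≈ $17.3500 each)
After Oct 4: 575 on hand, pool $10,340.10 (≈ $17.9828 each)
After Oct 5: 947 on hand, pool $17,203.50 (≈ $18.1663 each)
After Oct 8: 1276 on hand, pool $22,220.75 (≈ $17.4144 each)
After Oct 9: 1443 on hand, pool $24,667.30 (≈ $17.0945 each)
Oct 11, sell 690: 690/1443 × $24,667.30 → $11,795.17
After Oct 12: 992 on hand, pool $17,114.38 (≈ $17.2524 each)
After Oct 13: 1144 on hand, pool $19,956.78 (≈ $17.4447 each)
Oct 14, sell 766: 766/1144 × $19,956.78 → $13,362.66
Total COGS = $11,795.17 + $13,362.66 = $25,157.83
Ending inventory (cost pool remaining) = $6,594.12

COGS = $25,157.83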